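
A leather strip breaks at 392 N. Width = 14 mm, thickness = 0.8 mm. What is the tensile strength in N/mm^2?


35.00 N/mm^2

Cross-sectional area = 14 x 0.8 = 11.2 mm^2
Tensile strength = 392 / 11.2 = 35.00 N/mm^2


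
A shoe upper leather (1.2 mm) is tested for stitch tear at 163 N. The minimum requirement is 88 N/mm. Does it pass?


STS = 135.8 N/mm
Passes: Yes


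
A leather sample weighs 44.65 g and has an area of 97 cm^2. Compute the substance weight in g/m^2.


4603.1 g/m^2

Substance weight = mass / area x 10000
SW = 44.65 / 97 x 10000
SW = 4603.1 g/m^2


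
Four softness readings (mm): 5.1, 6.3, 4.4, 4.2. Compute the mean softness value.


5.00 mm

Sum = 5.1 + 6.3 + 4.4 + 4.2
Mean = 20.0 / 4 = 5.00 mm


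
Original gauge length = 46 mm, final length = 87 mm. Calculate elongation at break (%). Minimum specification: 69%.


Elongation = 89.1%
Meets spec: Yes

Extension = 87 - 46 = 41 mm
Elongation = 41 / 46 x 100 = 89.1%
Minimum required: 69%
Meets specification: Yes


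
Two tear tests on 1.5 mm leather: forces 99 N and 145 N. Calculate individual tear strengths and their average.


Tear 1 = 99 / 1.5 = 66.0 N/mm
Tear 2 = 145 / 1.5 = 96.7 N/mm
Average = (66.0 + 96.7) / 2 = 81.4 N/mm


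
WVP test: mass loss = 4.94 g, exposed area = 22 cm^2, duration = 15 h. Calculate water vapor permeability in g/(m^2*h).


149.70 g/(m^2*h)

WVP = mass_loss / (area x time) x 10000
WVP = 4.94 / (22 x 15) x 10000
WVP = 4.94 / 330 x 10000 = 149.70 g/(m^2*h)


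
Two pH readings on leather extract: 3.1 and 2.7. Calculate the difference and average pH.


Difference = 0.4
Average pH = 2.90


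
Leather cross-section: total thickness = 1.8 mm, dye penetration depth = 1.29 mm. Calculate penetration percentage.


71.7%


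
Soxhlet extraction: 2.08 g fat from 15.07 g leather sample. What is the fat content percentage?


Fat content = 2.08 / 15.07 x 100
Fat = 13.8%


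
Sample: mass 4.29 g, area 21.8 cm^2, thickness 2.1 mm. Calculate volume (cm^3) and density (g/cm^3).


Thickness in cm = 2.1 / 10 = 0.21 cm
Volume = 21.8 x 0.21 = 4.578 cm^3
Density = 4.29 / 4.578 = 0.937 g/cm^3


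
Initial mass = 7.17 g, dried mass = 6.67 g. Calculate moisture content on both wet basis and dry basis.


Wet basis = 7.0%
Dry basis = 7.5%

Moisture lost = 7.17 - 6.67 = 0.50 g
Wet basis MC = 0.50 / 7.17 x 100 = 7.0%
Dry basis MC = 0.50 / 6.67 x 100 = 7.5%


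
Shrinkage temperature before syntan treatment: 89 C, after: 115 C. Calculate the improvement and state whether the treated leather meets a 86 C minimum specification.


Improvement = 26 C
Meets 86 C spec: Yes

Improvement = 115 - 89 = 26 C
Spec check: 115 C >= 86 C? Yes


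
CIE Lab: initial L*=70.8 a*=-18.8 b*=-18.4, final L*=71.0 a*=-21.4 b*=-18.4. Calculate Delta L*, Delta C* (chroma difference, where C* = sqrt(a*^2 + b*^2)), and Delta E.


Delta L* = 71.0 - 70.8 = 0.2
C1* = sqrt((-18.8)^2 + (-18.4)^2) = 26.306
C2* = sqrt((-21.4)^2 + (-18.4)^2) = 28.223
Delta C* = 28.223 - 26.306 = 1.92
Delta E = sqrt((0.2)^2 + (-2.6)^2 + (0.0)^2) = 2.61


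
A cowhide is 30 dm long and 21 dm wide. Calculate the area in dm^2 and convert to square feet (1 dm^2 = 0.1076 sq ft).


630 dm^2
67.79 sq ft

Area = 30 x 21 = 630 dm^2
Conversion: 630 x 0.1076 = 67.79 sq ft


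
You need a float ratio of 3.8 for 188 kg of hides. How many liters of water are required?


Water = hide weight x target ratio
Water = 188 x 3.8 = 714.4 L


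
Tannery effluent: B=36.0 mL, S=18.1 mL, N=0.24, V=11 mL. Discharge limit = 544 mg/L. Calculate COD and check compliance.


COD = (36.0 - 18.1) x 0.24 x 8000 / 11 = 3124.4 mg/L
Limit: 544 mg/L
Compliant: No


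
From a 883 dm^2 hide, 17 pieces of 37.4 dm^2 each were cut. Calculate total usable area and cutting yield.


Usable area = 635.8 dm^2
Yield = 72.0%

Total usable = 17 x 37.4 = 635.8 dm^2
Yield = 635.8 / 883 x 100 = 72.0%


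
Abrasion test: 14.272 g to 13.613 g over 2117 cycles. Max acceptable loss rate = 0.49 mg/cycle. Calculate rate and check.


Rate = 0.311 mg/cycle
Passes: Yes


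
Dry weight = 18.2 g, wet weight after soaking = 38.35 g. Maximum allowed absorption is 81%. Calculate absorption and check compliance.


Absorption = 110.7%
Compliant: No

WA = (38.35 - 18.2) / 18.2 x 100 = 110.7%
Maximum allowed: 81%
Compliant: No


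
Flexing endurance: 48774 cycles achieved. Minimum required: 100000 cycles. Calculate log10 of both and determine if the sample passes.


Achieved: log10 = 4.69
Required: log10 = 5.00
Passes: No


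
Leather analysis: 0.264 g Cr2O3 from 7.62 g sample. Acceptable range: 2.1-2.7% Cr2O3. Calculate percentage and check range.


Cr2O3% = 0.264 / 7.62 x 100 = 3.46%
Acceptable range: 2.1 to 2.7%
Within range: No


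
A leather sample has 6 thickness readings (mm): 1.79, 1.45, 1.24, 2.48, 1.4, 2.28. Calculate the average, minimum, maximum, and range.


Average = 1.77 mm
Min = 1.24 mm
Max = 2.48 mm
Range = 1.24 mm

Sum = 10.64
Average = 10.64 / 6 = 1.77 mm
Minimum = 1.24 mm
Maximum = 2.48 mm
Range = 2.48 - 1.24 = 1.24 mm


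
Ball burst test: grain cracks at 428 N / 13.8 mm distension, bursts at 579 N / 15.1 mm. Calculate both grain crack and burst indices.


Crack index = 31.0 N/mm
Burst index = 38.3 N/mm

Crack index = 428 / 13.8 = 31.0 N/mm
Burst index = 579 / 15.1 = 38.3 N/mm


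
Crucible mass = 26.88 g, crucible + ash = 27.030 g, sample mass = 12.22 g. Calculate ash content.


Ash mass = 27.030 - 26.88 = 0.150 g
Ash% = 0.150 / 12.22 x 100 = 1.23%


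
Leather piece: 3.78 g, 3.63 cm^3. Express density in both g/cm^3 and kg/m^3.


Density = 3.78 / 3.63 = 1.041 g/cm^3
Convert: 1.041 x 1000 = 1041 kg/m^3


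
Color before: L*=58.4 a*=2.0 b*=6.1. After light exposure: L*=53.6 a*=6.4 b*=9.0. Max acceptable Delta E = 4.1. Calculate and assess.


Delta E = 7.13
Passes: No

dL = -4.8, da = 4.4, db = 2.9
dE = sqrt((-4.8)^2 + (4.4)^2 + (2.9)^2) = 7.13
Max = 4.1
Passes: No


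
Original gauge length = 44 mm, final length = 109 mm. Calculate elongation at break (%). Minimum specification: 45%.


Extension = 109 - 44 = 65 mm
Elongation = 65 / 44 x 100 = 147.7%
Minimum required: 45%
Meets specification: Yes


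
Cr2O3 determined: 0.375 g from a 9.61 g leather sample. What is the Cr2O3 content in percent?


3.90%


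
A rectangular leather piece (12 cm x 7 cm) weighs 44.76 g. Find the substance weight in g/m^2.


5328.6 g/m^2


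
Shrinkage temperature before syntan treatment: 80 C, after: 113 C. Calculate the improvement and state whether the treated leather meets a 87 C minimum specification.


Improvement = 33 C
Meets 87 C spec: Yes

Improvement = 113 - 80 = 33 C
Spec check: 113 C >= 87 C? Yes


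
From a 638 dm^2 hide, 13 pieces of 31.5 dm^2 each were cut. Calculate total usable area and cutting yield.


Usable area = 409.5 dm^2
Yield = 64.2%


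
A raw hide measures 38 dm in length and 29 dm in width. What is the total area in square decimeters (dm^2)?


1102 dm^2

Area = length x width
Area = 38 x 29 = 1102 dm^2


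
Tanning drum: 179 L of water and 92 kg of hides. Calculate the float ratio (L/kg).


1.9

Float ratio = water / hide weight
Ratio = 179 / 92 = 1.9


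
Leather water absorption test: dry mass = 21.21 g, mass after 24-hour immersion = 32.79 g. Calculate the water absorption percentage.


54.6%

Water absorbed = 32.79 - 21.21 = 11.58 g
WA% = 11.58 / 21.21 x 100 = 54.6%


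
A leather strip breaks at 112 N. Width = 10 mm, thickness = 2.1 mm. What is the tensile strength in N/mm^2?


Cross-sectional area = 10 x 2.1 = 21.0 mm^2
Tensile strength = 112 / 21.0 = 5.33 N/mm^2


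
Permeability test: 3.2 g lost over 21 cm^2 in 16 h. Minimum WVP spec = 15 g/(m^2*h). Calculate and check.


WVP = 3.2 / (21 x 16) x 10000 = 95.24 g/(m^2*h)
Minimum: 15 g/(m^2*h)
Meets spec: Yes


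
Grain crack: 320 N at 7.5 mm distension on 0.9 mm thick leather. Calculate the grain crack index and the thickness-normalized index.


Crack index = 42.7 N/mm
Normalized index = 47.4 N/mm per mm

Crack index = 320 / 7.5 = 42.7 N/mm
Normalized = 42.7 / 0.9 = 47.4 N/mm per mm


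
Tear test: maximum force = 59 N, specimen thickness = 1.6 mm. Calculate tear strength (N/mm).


36.9 N/mm


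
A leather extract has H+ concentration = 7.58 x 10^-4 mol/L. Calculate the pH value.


pH = 3.12

pH = -log10[H+]
pH = -log10(7.58 x 10^-4) = 3.12


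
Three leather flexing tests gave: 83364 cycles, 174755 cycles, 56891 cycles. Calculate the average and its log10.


Average = 105003 cycles
log10 = 5.02

Average = (83364 + 174755 + 56891) / 3 = 105003 cycles
log10(105003) = 5.02


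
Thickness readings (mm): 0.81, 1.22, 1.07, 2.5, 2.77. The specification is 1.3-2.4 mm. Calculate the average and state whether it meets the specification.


Average = 1.67 mm
Within specification: Yes

Sum = 8.37
Average = 8.37 / 5 = 1.67 mm
Specification range: 1.3 to 2.4 mm
Within spec: Yes


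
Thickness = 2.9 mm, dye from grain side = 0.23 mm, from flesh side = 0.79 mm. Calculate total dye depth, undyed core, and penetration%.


Total dyed = 0.23 + 0.79 = 1.02 mm
Undyed core = 2.9 - 1.02 = 1.88 mm
Penetration = 1.02 / 2.9 x 100 = 35.2%


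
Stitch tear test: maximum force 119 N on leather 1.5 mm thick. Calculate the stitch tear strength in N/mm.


79.3 N/mm

Stitch tear strength = force / thickness
STS = 119 / 1.5 = 79.3 N/mm


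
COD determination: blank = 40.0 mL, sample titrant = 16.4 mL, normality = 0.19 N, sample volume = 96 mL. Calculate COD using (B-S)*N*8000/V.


COD = (40.0 - 16.4) x 0.19 x 8000 / 96
COD = 23.6 x 0.19 x 8000 / 96
COD = 373.7 mg/L


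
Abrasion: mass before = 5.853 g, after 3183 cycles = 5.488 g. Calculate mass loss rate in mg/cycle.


0.115 mg/cycle


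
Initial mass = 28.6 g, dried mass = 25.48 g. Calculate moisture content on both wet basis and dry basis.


Wet basis = 10.9%
Dry basis = 12.2%


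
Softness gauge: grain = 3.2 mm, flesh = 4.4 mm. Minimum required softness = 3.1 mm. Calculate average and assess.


Average = (3.2 + 4.4) / 2 = 3.80 mm
Minimum = 3.1 mm
Meets requirement: Yes


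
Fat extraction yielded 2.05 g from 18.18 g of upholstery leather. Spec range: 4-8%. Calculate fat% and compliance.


Fat% = 2.05 / 18.18 x 100 = 11.3%
Spec range: 4-8%
Compliant: No


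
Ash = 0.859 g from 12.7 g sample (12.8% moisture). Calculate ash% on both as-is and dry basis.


As-is ash% = 0.859 / 12.7 x 100 = 6.76%
Dry mass = 12.7 x (100 - 12.8) / 100 = 11.0744 g
Dry-basis ash% = 0.859 / 11.0744 x 100 = 7.76%


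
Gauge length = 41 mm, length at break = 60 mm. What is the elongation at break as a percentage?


Extension = 60 - 41 = 19 mm
Elongation = 19 / 41 x 100 = 46.3%


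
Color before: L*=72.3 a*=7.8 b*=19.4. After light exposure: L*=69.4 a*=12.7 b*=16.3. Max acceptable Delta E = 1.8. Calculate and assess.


Delta E = 6.48
Passes: No

dL = -2.9, da = 4.9, db = -3.1
dE = sqrt((-2.9)^2 + (4.9)^2 + (-3.1)^2) = 6.48
Max = 1.8
Passes: No


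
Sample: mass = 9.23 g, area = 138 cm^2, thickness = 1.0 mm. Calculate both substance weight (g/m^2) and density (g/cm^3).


Substance weight = 668.8 g/m^2
Density = 0.669 g/cm^3

SW = 9.23 / 138 x 10000 = 668.8 g/m^2
Volume = 138 x 1.0 / 10 = 13.80 cm^3
Density = 9.23 / 13.80 = 0.669 g/cm^3


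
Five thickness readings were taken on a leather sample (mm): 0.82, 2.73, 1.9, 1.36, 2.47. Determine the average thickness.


1.86 mm

Sum = 0.82 + 2.73 + 1.9 + 1.36 + 2.47 = 9.28
Average = 9.28 / 5 = 1.86 mm


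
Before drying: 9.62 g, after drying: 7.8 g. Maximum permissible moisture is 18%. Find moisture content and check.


Moisture content = 18.9%
Acceptable: No

MC = (9.62 - 7.8) / 9.62 x 100 = 18.9%
Maximum: 18%
Acceptable: No


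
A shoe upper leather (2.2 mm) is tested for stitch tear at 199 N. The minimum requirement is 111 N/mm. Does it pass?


STS = 199 / 2.2 = 90.5 N/mm
Minimum required: 111 N/mm
Passes: No


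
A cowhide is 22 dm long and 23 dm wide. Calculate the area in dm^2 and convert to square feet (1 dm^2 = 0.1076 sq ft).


Area = 22 x 23 = 506 dm^2
Conversion: 506 x 0.1076 = 54.45 sq ft


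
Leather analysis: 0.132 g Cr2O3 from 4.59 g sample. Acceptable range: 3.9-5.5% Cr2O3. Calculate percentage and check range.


Cr2O3% = 0.132 / 4.59 x 100 = 2.88%
Acceptable range: 3.9 to 5.5%
Within range: No


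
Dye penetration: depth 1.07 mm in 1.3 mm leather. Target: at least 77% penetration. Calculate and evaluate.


Penetration = 1.07 / 1.3 x 100 = 82.3%
Target: 77%
Meets target: Yes


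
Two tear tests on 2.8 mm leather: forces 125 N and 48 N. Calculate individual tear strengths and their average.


Tear 1 = 44.6 N/mm
Tear 2 = 17.1 N/mm
Average = 30.9 N/mm

Tear 1 = 125 / 2.8 = 44.6 N/mm
Tear 2 = 48 / 2.8 = 17.1 N/mm
Average = (44.6 + 17.1) / 2 = 30.9 N/mm


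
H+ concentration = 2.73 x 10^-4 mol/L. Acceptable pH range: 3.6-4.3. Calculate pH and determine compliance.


pH = -log10(2.73 x 10^-4) = 3.56
Range: 3.6 to 4.3
Compliant: No


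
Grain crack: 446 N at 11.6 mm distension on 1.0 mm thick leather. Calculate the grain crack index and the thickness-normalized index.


Crack index = 446 / 11.6 = 38.4 N/mm
Normalized = 38.4 / 1.0 = 38.4 N/mm per mm


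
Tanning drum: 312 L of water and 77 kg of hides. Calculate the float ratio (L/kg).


4.1

Float ratio = water / hide weight
Ratio = 312 / 77 = 4.1


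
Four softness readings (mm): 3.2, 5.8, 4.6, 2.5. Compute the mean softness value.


4.03 mm

Sum = 3.2 + 5.8 + 4.6 + 2.5
Mean = 16.1 / 4 = 4.03 mm


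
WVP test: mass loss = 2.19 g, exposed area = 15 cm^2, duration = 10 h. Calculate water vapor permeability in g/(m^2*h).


146.00 g/(m^2*h)


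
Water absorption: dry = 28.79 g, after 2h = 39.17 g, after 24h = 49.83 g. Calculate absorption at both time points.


2h absorption = 36.1%
24h absorption = 73.1%

WA (2h) = (39.17 - 28.79) / 28.79 x 100 = 36.1%
WA (24h) = (49.83 - 28.79) / 28.79 x 100 = 73.1%


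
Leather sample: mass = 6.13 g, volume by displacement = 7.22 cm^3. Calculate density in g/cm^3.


0.849 g/cm^3


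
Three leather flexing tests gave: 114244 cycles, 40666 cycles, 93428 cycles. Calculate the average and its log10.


Average = (114244 + 40666 + 93428) / 3 = 82779 cycles
log10(82779) = 4.92


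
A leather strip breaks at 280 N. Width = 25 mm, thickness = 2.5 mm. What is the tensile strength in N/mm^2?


Cross-sectional area = 25 x 2.5 = 62.5 mm^2
Tensile strength = 280 / 62.5 = 4.48 N/mm^2


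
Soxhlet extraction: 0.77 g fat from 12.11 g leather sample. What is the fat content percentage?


Fat content = 0.77 / 12.11 x 100
Fat = 6.4%


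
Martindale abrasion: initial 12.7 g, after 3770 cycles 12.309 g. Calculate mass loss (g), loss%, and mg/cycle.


Mass loss = 0.391 g
Loss = 3.08%
Rate = 0.104 mg/cycle

Loss = 12.7 - 12.309 = 0.391 g
Loss% = 0.391 / 12.7 x 100 = 3.08%
Rate = 0.391 / 3770 x 1000 = 0.104 mg/cycle


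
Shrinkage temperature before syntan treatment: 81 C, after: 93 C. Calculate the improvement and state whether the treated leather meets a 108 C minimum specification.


Improvement = 12 C
Meets 108 C spec: No

Improvement = 93 - 81 = 12 C
Spec check: 93 C >= 108 C? No


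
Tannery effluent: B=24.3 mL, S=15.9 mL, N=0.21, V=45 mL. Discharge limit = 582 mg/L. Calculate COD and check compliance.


COD = 313.6 mg/L
Compliant: Yes

COD = (24.3 - 15.9) x 0.21 x 8000 / 45 = 313.6 mg/L
Limit: 582 mg/L
Compliant: Yes


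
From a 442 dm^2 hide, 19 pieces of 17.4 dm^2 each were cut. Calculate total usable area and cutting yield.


Usable area = 330.6 dm^2
Yield = 74.8%


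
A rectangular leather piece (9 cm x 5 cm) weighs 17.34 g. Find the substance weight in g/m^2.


3853.3 g/m^2

Area = 9 x 5 = 45 cm^2
SW = 17.34 / 45 x 10000 = 3853.3 g/m^2


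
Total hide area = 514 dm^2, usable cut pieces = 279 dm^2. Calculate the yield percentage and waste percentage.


Yield = 54.3%
Waste = 45.7%

Yield = 279 / 514 x 100 = 54.3%
Waste = 514 - 279 = 235 dm^2
Waste% = 100 - 54.3 = 45.7%


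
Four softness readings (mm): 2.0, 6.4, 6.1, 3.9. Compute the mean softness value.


4.60 mm


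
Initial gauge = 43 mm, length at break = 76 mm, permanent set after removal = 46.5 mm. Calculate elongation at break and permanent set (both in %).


Elongation at break = 76.7%
Permanent set = 8.1%


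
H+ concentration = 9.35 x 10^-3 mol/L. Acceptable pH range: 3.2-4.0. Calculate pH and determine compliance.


pH = -log10(9.35 x 10^-3) = 2.03
Range: 3.2 to 4.0
Compliant: No


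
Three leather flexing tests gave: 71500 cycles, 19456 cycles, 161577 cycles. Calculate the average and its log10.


Average = 84178 cycles
log10 = 4.93

Average = (71500 + 19456 + 161577) / 3 = 84178 cycles
log10(84178) = 4.93


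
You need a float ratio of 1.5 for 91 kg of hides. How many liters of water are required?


136.5 L


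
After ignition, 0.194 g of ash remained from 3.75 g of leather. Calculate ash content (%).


5.17%

Ash% = 0.194 / 3.75 x 100
Ash% = 5.17%


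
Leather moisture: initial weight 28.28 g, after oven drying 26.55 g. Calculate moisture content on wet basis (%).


Moisture = 28.28 - 26.55 = 1.73 g
MC = 1.73 / 28.28 x 100 = 6.1%


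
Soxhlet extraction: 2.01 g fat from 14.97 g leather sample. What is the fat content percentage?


13.4%

Fat content = 2.01 / 14.97 x 100
Fat = 13.4%


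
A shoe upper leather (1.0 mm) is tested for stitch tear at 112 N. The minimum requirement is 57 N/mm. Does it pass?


STS = 112 / 1.0 = 112.0 N/mm
Minimum required: 57 N/mm
Passes: Yes


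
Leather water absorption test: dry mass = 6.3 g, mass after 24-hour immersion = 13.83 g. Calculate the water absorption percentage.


119.5%

Water absorbed = 13.83 - 6.3 = 7.53 g
WA% = 7.53 / 6.3 x 100 = 119.5%


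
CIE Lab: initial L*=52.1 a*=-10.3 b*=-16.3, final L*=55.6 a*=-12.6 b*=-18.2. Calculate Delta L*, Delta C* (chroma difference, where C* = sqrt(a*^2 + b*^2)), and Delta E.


Delta L* = 3.5
Delta C* = 2.85
Delta E = 4.60

Delta L* = 55.6 - 52.1 = 3.5
C1* = sqrt((-10.3)^2 + (-16.3)^2) = 19.282
C2* = sqrt((-12.6)^2 + (-18.2)^2) = 22.136
Delta C* = 22.136 - 19.282 = 2.85
Delta E = sqrt((3.5)^2 + (-2.3)^2 + (-1.9)^2) = 4.60


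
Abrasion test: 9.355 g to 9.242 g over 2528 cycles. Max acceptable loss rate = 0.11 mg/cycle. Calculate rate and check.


Rate = 0.045 mg/cycle
Passes: Yes

Loss = 9.355 - 9.242 = 0.113 g
Rate = 0.113 g / 2528 cycles x 1000 = 0.045 mg/cycle
Max = 0.11 mg/cycle
Passes: Yes


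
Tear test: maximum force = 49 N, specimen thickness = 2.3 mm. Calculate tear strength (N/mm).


Tear strength = force / thickness
Tear = 49 / 2.3 = 21.3 N/mm


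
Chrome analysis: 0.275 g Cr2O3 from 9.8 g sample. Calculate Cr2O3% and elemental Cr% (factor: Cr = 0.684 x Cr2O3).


Cr2O3% = 0.275 / 9.8 x 100 = 2.81%
Cr% = 2.81 x 0.684 = 1.92%


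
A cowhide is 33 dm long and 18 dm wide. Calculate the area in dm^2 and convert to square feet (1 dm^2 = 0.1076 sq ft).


594 dm^2
63.91 sq ft


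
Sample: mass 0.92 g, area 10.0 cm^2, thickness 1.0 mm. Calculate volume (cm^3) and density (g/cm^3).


Volume = 1.000 cm^3
Density = 0.920 g/cm^3


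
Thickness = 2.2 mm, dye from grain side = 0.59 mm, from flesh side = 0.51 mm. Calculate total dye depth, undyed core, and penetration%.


Total dyed = 1.10 mm
Undyed core = 1.10 mm
Penetration = 50.0%


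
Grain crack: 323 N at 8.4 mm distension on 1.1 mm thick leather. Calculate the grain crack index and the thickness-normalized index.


Crack index = 38.5 N/mm
Normalized index = 35.0 N/mm per mm

Crack index = 323 / 8.4 = 38.5 N/mm
Normalized = 38.5 / 1.1 = 35.0 N/mm per mm


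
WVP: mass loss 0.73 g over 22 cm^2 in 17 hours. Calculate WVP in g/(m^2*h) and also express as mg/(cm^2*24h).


WVP = 0.73 / (22 x 17) x 10000 = 19.52 g/(m^2*h)
Mass loss in mg = 0.73 x 1000 = 730 mg
Per cm^2 per 24h in mg: 730 x 24 / (22 x 17) = 17520 / 374 = 46.84 mg/(cm^2*24h)


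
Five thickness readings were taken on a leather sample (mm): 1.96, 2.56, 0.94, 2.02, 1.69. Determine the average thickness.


1.83 mm

Sum = 1.96 + 2.56 + 0.94 + 2.02 + 1.69 = 9.17
Average = 9.17 / 5 = 1.83 mm


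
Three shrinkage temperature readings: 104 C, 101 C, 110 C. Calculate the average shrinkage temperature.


105.0 C

Average = (104 + 101 + 110) / 3
Average = 315 / 3 = 105.0 C


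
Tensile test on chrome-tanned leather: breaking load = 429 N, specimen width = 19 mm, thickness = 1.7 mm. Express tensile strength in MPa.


13.28 MPa

Cross-section = 19 x 1.7 = 32.3 mm^2
TS = 429 / 32.3 = 13.28 MPa
(1 N/mm^2 = 1 MPa)


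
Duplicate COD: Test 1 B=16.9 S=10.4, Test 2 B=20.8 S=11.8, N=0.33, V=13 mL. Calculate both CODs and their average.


COD1 = (16.9 - 10.4) x 0.33 x 8000 / 13 = 1320.0 mg/L
COD2 = (20.8 - 11.8) x 0.33 x 8000 / 13 = 1827.7 mg/L
Average = (1320.0 + 1827.7) / 2 = 1573.9 mg/L


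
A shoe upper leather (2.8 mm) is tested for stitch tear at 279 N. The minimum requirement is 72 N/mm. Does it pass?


STS = 279 / 2.8 = 99.6 N/mm
Minimum required: 72 N/mm
Passes: Yes


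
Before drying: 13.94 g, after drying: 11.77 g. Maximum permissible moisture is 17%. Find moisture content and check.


MC = (13.94 - 11.77) / 13.94 x 100 = 15.6%
Maximum: 17%
Acceptable: Yes


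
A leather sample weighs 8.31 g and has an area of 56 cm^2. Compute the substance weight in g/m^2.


1483.9 g/m^2

Substance weight = mass / area x 10000
SW = 8.31 / 56 x 10000
SW = 1483.9 g/m^2


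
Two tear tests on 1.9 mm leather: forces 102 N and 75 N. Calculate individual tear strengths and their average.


Tear 1 = 53.7 N/mm
Tear 2 = 39.5 N/mm
Average = 46.6 N/mm


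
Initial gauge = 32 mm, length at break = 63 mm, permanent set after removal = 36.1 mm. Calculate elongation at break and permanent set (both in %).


Elongation at break = 96.9%
Permanent set = 12.8%


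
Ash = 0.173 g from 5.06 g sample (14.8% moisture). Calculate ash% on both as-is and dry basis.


As-is ash = 3.42%
Dry-basis ash = 4.01%

As-is ash% = 0.173 / 5.06 x 100 = 3.42%
Dry mass = 5.06 x (100 - 14.8) / 100 = 4.31112 g
Dry-basis ash% = 0.173 / 4.31112 x 100 = 4.01%


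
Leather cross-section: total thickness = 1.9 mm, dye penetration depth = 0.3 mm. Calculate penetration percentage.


15.8%

Penetration% = 0.3 / 1.9 x 100
Penetration = 15.8%


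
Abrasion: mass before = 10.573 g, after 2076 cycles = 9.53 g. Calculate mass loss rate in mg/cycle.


Mass loss = 10.573 - 9.53 = 1.043 g
Rate = 1.043 / 2076 x 1000 = 0.502 mg/cycle


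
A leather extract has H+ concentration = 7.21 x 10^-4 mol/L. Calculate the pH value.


pH = -log10[H+]
pH = -log10(7.21 x 10^-4) = 3.14


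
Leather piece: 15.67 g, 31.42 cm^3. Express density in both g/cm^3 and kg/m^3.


0.499 g/cm^3
499 kg/m^3


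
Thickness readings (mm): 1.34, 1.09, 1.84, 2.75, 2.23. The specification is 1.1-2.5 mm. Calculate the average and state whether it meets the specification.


Sum = 9.25
Average = 9.25 / 5 = 1.85 mm
Specification range: 1.1 to 2.5 mm
Within spec: Yes


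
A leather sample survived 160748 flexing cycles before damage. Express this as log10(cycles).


log10(160748) = 5.21


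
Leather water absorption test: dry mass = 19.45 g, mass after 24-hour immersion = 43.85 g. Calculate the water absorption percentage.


Water absorbed = 43.85 - 19.45 = 24.40 g
WA% = 24.40 / 19.45 x 100 = 125.4%


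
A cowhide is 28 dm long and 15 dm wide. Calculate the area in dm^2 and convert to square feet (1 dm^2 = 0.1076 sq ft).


Area = 28 x 15 = 420 dm^2
Conversion: 420 x 0.1076 = 45.19 sq ft


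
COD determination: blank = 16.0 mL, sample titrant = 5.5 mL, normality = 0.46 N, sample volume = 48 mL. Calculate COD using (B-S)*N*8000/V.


COD = (16.0 - 5.5) x 0.46 x 8000 / 48
COD = 10.5 x 0.46 x 8000 / 48
COD = 805.0 mg/L


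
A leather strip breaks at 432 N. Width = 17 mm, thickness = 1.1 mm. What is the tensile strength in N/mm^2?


23.10 N/mm^2

Cross-sectional area = 17 x 1.1 = 18.7 mm^2
Tensile strength = 432 / 18.7 = 23.10 N/mm^2


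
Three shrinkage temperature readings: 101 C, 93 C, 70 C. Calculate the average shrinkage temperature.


Average = (101 + 93 + 70) / 3
Average = 264 / 3 = 88.0 C


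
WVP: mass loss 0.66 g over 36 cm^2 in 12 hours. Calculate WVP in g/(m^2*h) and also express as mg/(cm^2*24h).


WVP = 0.66 / (36 x 12) x 10000 = 15.28 g/(m^2*h)
Mass loss in mg = 0.66 x 1000 = 660 mg
Per cm^2 per 24h in mg: 660 x 24 / (36 x 12) = 15840 / 432 = 36.67 mg/(cm^2*24h)


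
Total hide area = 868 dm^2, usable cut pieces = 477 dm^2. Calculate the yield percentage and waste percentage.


Yield = 55.0%
Waste = 45.0%

Yield = 477 / 868 x 100 = 55.0%
Waste = 868 - 477 = 391 dm^2
Waste% = 100 - 55.0 = 45.0%


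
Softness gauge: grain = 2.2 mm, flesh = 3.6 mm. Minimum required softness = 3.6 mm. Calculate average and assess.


Average = (2.2 + 3.6) / 2 = 2.90 mm
Minimum = 3.6 mm
Meets requirement: No


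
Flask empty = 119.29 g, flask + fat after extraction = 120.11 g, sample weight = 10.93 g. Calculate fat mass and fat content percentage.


Fat mass = 0.82 g
Fat content = 7.5%

Fat mass = 120.11 - 119.29 = 0.82 g
Fat% = 0.82 / 10.93 x 100 = 7.5%


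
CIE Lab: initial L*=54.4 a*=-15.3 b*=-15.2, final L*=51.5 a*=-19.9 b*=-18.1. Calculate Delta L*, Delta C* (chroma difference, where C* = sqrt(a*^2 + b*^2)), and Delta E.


Delta L* = 51.5 - 54.4 = -2.9
C1* = sqrt((-15.3)^2 + (-15.2)^2) = 21.567
C2* = sqrt((-19.9)^2 + (-18.1)^2) = 26.900
Delta C* = 26.900 - 21.567 = 5.33
Delta E = sqrt((-2.9)^2 + (-4.6)^2 + (-2.9)^2) = 6.16


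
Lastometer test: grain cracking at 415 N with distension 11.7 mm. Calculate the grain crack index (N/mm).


35.5 N/mm

Grain crack index = force / distension
Index = 415 / 11.7 = 35.5 N/mm


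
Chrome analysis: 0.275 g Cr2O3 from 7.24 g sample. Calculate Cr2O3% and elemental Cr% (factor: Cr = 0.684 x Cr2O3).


Cr2O3 = 3.80%
Cr = 2.60%


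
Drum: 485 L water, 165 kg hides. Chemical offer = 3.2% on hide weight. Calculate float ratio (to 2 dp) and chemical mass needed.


Float ratio = 485 / 165 = 2.94
Chemical = 165 x 3.2 / 100 = 5.28 kg


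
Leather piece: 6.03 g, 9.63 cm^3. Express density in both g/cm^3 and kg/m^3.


0.626 g/cm^3
626 kg/m^3

Density = 6.03 / 9.63 = 0.626 g/cm^3
Convert: 0.626 x 1000 = 626 kg/m^3


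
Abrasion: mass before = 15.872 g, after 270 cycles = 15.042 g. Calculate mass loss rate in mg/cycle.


3.074 mg/cycle

Mass loss = 15.872 - 15.042 = 0.830 g
Rate = 0.830 / 270 x 1000 = 3.074 mg/cycle


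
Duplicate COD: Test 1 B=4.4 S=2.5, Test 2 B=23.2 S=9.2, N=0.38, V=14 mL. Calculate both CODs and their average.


COD1 = (4.4 - 2.5) x 0.38 x 8000 / 14 = 412.6 mg/L
COD2 = (23.2 - 9.2) x 0.38 x 8000 / 14 = 3040.0 mg/L
Average = (412.6 + 3040.0) / 2 = 1726.3 mg/L


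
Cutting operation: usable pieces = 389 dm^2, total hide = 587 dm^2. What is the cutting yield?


Yield = usable / total x 100
Yield = 389 / 587 x 100 = 66.3%


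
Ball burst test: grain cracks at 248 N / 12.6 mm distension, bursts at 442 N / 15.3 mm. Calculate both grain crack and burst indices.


Crack index = 248 / 12.6 = 19.7 N/mm
Burst index = 442 / 15.3 = 28.9 N/mm


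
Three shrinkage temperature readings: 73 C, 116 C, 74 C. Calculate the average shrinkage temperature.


87.7 C

Average = (73 + 116 + 74) / 3
Average = 263 / 3 = 87.7 C


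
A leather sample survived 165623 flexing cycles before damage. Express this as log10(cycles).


5.22

log10(165623) = 5.22


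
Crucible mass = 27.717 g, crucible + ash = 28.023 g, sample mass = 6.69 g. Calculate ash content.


Ash mass = 0.306 g
Ash content = 4.57%

Ash mass = 28.023 - 27.717 = 0.306 g
Ash% = 0.306 / 6.69 x 100 = 4.57%


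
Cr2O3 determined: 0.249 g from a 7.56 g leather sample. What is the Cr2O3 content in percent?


Cr2O3% = 0.249 / 7.56 x 100
Cr2O3% = 3.29%


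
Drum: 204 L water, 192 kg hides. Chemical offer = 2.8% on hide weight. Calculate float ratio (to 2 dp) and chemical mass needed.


Float ratio = 204 / 192 = 1.06
Chemical = 192 x 2.8 / 100 = 5.376 kg


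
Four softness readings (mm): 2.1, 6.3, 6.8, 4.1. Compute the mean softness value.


Sum = 2.1 + 6.3 + 6.8 + 4.1
Mean = 19.3 / 4 = 4.83 mm


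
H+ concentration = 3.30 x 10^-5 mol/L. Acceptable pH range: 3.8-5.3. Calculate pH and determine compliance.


pH = 4.48
Compliant: Yes

pH = -log10(3.30 x 10^-5) = 4.48
Range: 3.8 to 5.3
Compliant: Yes


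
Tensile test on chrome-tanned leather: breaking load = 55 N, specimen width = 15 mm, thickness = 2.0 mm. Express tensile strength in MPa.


Cross-section = 15 x 2.0 = 30.0 mm^2
TS = 55 / 30.0 = 1.83 MPa
(1 N/mm^2 = 1 MPa)


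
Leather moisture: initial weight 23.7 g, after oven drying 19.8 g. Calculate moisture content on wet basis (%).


Moisture = 23.7 - 19.8 = 3.90 g
MC = 3.90 / 23.7 x 100 = 16.5%


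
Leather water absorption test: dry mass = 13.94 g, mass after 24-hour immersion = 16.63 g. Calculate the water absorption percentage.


Water absorbed = 16.63 - 13.94 = 2.69 g
WA% = 2.69 / 13.94 x 100 = 19.3%


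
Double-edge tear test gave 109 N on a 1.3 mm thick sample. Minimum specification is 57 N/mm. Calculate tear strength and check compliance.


Tear strength = 109 / 1.3 = 83.8 N/mm
Required minimum = 57 N/mm
Compliant: Yes


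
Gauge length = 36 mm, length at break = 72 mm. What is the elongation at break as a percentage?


Extension = 72 - 36 = 36 mm
Elongation = 36 / 36 x 100 = 100.0%


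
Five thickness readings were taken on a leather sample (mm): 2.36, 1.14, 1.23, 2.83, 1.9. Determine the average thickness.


Sum = 2.36 + 1.14 + 1.23 + 2.83 + 1.9 = 9.46
Average = 9.46 / 5 = 1.89 mm


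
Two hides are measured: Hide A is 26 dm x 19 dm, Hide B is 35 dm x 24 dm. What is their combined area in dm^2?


Hide A area = 26 x 19 = 494 dm^2
Hide B area = 35 x 24 = 840 dm^2
Total = 494 + 840 = 1334 dm^2


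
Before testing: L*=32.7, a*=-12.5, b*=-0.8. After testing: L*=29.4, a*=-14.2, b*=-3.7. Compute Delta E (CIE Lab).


Delta E = 4.71


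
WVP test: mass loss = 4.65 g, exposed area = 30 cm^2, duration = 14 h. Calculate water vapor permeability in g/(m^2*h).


110.71 g/(m^2*h)


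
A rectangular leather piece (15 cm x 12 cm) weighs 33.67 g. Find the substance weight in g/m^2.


Area = 15 x 12 = 180 cm^2
SW = 33.67 / 180 x 10000 = 1870.6 g/m^2


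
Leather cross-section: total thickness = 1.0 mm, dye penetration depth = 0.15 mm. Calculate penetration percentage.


Penetration% = 0.15 / 1.0 x 100
Penetration = 15.0%


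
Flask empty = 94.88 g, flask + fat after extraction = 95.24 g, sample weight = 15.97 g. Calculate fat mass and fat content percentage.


Fat mass = 0.36 g
Fat content = 2.3%

Fat mass = 95.24 - 94.88 = 0.36 g
Fat% = 0.36 / 15.97 x 100 = 2.3%


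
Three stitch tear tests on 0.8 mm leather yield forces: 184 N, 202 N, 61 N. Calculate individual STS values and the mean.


STS1 = 230.0 N/mm
STS2 = 252.5 N/mm
STS3 = 76.3 N/mm
Mean = 186.3 N/mm


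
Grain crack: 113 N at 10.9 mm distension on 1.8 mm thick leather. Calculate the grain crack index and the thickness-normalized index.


Crack index = 10.4 N/mm
Normalized index = 5.8 N/mm per mm


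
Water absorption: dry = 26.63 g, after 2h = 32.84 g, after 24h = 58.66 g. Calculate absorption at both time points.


2h absorption = 23.3%
24h absorption = 120.3%

WA (2h) = (32.84 - 26.63) / 26.63 x 100 = 23.3%
WA (24h) = (58.66 - 26.63) / 26.63 x 100 = 120.3%


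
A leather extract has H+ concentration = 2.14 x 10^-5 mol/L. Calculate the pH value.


pH = 4.67

pH = -log10[H+]
pH = -log10(2.14 x 10^-5) = 4.67


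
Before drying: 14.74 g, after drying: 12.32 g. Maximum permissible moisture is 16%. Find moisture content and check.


MC = (14.74 - 12.32) / 14.74 x 100 = 16.4%
Maximum: 16%
Acceptable: No


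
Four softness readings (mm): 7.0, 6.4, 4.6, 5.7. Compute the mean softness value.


5.93 mm

Sum = 7.0 + 6.4 + 4.6 + 5.7
Mean = 23.7 / 4 = 5.93 mm


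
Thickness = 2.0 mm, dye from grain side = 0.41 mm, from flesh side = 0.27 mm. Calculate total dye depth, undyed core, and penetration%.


Total dyed = 0.41 + 0.27 = 0.68 mm
Undyed core = 2.0 - 0.68 = 1.32 mm
Penetration = 0.68 / 2.0 x 100 = 34.0%


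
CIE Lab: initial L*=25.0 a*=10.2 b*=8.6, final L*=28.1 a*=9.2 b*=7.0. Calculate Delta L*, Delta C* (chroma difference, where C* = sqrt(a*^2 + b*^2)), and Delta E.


Delta L* = 3.1
Delta C* = -1.78
Delta E = 3.63


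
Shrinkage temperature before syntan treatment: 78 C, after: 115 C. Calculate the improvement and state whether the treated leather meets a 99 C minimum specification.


Improvement = 37 C
Meets 99 C spec: Yes

Improvement = 115 - 78 = 37 C
Spec check: 115 C >= 99 C? Yes


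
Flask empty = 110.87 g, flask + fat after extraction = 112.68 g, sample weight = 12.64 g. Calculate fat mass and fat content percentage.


Fat mass = 112.68 - 110.87 = 1.81 g
Fat% = 1.81 / 12.64 x 100 = 14.3%


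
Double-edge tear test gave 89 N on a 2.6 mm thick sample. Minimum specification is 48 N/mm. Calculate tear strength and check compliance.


Tear strength = 34.2 N/mm
Compliant: No

Tear strength = 89 / 2.6 = 34.2 N/mm
Required minimum = 48 N/mm
Compliant: No


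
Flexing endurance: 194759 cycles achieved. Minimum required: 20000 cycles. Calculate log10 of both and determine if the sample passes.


Achieved: log10 = 5.29
Required: log10 = 4.30
Passes: Yes


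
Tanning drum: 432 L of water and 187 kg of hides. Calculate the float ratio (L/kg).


2.3

Float ratio = water / hide weight
Ratio = 432 / 187 = 2.3


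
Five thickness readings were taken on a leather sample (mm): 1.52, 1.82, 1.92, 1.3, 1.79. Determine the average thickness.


1.67 mm


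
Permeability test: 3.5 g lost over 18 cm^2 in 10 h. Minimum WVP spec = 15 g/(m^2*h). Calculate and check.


WVP = 3.5 / (18 x 10) x 10000 = 194.44 g/(m^2*h)
Minimum: 15 g/(m^2*h)
Meets spec: Yes


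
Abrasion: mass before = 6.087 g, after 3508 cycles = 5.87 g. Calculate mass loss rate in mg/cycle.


Mass loss = 6.087 - 5.87 = 0.217 g
Rate = 0.217 / 3508 x 1000 = 0.062 mg/cycle


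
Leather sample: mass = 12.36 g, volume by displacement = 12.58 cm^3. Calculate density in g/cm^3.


Density = mass / volume
Density = 12.36 / 12.58 = 0.983 g/cm^3


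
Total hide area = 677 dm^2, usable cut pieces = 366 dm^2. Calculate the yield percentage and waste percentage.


Yield = 54.1%
Waste = 45.9%

Yield = 366 / 677 x 100 = 54.1%
Waste = 677 - 366 = 311 dm^2
Waste% = 100 - 54.1 = 45.9%


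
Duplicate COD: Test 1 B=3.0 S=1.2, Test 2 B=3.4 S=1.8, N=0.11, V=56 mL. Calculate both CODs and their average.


COD1 = (3.0 - 1.2) x 0.11 x 8000 / 56 = 28.3 mg/L
COD2 = (3.4 - 1.8) x 0.11 x 8000 / 56 = 25.1 mg/L
Average = (28.3 + 25.1) / 2 = 26.7 mg/L


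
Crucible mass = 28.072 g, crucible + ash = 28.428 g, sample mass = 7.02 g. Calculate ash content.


Ash mass = 28.428 - 28.072 = 0.356 g
Ash% = 0.356 / 7.02 x 100 = 5.07%


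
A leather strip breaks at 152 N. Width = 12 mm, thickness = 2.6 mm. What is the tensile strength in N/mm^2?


Cross-sectional area = 12 x 2.6 = 31.2 mm^2
Tensile strength = 152 / 31.2 = 4.87 N/mm^2


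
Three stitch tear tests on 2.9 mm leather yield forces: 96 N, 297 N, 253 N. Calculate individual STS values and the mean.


STS1 = 96 / 2.9 = 33.1 N/mm
STS2 = 297 / 2.9 = 102.4 N/mm
STS3 = 253 / 2.9 = 87.2 N/mm
Mean = (33.1 + 102.4 + 87.2) / 3 = 74.2 N/mm


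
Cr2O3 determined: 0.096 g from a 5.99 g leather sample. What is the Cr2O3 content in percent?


1.60%

Cr2O3% = 0.096 / 5.99 x 100
Cr2O3% = 1.60%


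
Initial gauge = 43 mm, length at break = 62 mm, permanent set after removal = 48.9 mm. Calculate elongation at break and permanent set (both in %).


Elongation at break = (62 - 43) / 43 x 100 = 44.2%
Permanent set = (48.9 - 43) / 43 x 100 = 13.7%


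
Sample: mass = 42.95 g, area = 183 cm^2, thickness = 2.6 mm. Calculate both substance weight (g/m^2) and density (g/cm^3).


Substance weight = 2347.0 g/m^2
Density = 0.903 g/cm^3

SW = 42.95 / 183 x 10000 = 2347.0 g/m^2
Volume = 183 x 2.6 / 10 = 47.58 cm^3
Density = 42.95 / 47.58 = 0.903 g/cm^3


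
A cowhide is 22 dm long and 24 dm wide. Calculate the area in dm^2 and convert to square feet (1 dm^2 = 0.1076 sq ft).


528 dm^2
56.81 sq ft

Area = 22 x 24 = 528 dm^2
Conversion: 528 x 0.1076 = 56.81 sq ft


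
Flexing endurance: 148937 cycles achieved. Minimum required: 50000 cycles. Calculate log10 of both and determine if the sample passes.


log10(148937) = 5.17
log10(50000) = 4.70
Passes: Yes


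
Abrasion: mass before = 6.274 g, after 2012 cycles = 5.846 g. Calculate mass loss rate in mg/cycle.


Mass loss = 6.274 - 5.846 = 0.428 g
Rate = 0.428 / 2012 x 1000 = 0.213 mg/cycle


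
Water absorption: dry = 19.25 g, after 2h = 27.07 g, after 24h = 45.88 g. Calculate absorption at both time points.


2h absorption = 40.6%
24h absorption = 138.3%


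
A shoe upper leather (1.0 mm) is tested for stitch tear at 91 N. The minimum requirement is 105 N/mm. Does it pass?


STS = 91.0 N/mm
Passes: No

STS = 91 / 1.0 = 91.0 N/mm
Minimum required: 105 N/mm
Passes: No


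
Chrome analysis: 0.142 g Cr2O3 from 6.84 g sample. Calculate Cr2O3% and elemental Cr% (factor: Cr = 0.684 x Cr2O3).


Cr2O3 = 2.08%
Cr = 1.42%

Cr2O3% = 0.142 / 6.84 x 100 = 2.08%
Cr% = 2.08 x 0.684 = 1.42%


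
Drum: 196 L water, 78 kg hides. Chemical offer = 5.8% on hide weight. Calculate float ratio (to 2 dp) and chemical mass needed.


Float ratio = 196 / 78 = 2.51
Chemical = 78 x 5.8 / 100 = 4.524 kg


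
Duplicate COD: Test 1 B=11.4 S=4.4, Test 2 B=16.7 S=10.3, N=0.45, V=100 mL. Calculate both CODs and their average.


COD1 = 252.0 mg/L
COD2 = 230.4 mg/L
Average = 241.2 mg/L

COD1 = (11.4 - 4.4) x 0.45 x 8000 / 100 = 252.0 mg/L
COD2 = (16.7 - 10.3) x 0.45 x 8000 / 100 = 230.4 mg/L
Average = (252.0 + 230.4) / 2 = 241.2 mg/L


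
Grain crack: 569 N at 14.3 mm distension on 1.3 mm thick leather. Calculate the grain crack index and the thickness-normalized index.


Crack index = 569 / 14.3 = 39.8 N/mm
Normalized = 39.8 / 1.3 = 30.6 N/mm per mm


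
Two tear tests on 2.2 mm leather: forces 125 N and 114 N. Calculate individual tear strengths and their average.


Tear 1 = 125 / 2.2 = 56.8 N/mm
Tear 2 = 114 / 2.2 = 51.8 N/mm
Average = (56.8 + 51.8) / 2 = 54.3 N/mm


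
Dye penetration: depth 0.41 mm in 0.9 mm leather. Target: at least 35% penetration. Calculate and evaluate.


Penetration = 0.41 / 0.9 x 100 = 45.6%
Target: 35%
Meets target: Yes


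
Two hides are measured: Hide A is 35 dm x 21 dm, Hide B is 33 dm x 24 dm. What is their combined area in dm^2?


1527 dm^2


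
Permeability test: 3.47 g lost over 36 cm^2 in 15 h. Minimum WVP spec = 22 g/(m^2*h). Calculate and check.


WVP = 64.26 g/(m^2*h)
Meets specification: Yes

WVP = 3.47 / (36 x 15) x 10000 = 64.26 g/(m^2*h)
Minimum: 22 g/(m^2*h)
Meets spec: Yes


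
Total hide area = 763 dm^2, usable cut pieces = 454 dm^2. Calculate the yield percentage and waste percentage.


Yield = 454 / 763 x 100 = 59.5%
Waste = 763 - 454 = 309 dm^2
Waste% = 100 - 59.5 = 40.5%


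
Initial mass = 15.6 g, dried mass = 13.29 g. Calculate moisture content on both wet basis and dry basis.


Moisture lost = 15.6 - 13.29 = 2.31 g
Wet basis MC = 2.31 / 15.6 x 100 = 14.8%
Dry basis MC = 2.31 / 13.29 x 100 = 17.4%
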